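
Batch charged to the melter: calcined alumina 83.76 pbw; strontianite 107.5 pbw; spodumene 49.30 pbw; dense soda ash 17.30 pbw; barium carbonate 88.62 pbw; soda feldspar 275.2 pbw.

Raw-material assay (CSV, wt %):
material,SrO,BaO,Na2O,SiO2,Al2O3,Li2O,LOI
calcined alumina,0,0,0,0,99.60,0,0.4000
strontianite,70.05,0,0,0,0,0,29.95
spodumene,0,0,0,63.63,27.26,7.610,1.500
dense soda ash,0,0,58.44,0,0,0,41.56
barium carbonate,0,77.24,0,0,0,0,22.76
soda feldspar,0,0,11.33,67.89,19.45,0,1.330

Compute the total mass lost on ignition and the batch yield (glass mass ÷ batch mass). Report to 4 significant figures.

The whole derivation maintains full float precision end to end; rounding to 4 significant figures governs every mid-chain value as printed — every reported value is rounded a single time; the derived quantities, which include totals, net glass mass, the six compositions, ignition loss, yield, are carried at full float precision, as written in the problem or answer text, from the batch weights on 557.4 pbw of glass.
Loss on ignition, line by line:
  calcined alumina: 83.76 × 0.004000 = 0.3350 pbw
  strontianite: 107.5 × 0.2995 = 32.20 pbw
  spodumene: 49.30 × 0.01500 = 0.7395 pbw
  dense soda ash: 17.30 × 0.4156 = 7.190 pbw
  barium carbonate: 88.62 × 0.2276 = 20.17 pbw
  soda feldspar: 275.2 × 0.01330 = 3.660 pbw
Total LOI = 64.29 pbw
Glass = batch − LOI = 621.7 − 64.29 = 557.4 pbw

LOI loss = 64.29 pbw; glass = 557.4 pbw; yield = 89.66%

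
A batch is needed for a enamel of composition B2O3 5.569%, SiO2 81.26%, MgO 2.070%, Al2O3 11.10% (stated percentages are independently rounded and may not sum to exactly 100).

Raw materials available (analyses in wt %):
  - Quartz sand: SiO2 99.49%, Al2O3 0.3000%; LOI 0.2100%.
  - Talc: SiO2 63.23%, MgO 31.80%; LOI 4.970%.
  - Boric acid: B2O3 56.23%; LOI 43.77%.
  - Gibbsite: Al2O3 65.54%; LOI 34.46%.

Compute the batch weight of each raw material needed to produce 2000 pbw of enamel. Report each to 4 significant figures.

Full float precision is maintained at every stage — the intermediate values appear rounded off to 4 significant digits alongside each step. Each reported figure is rounded once only. The derived quantities (totals, LOI, net glass mass, the four compositions, yield) are rebuilt using the weight values per 2000 pbw of glass in exact precision, as they appear in either problem or answer.
Oxide mass targets, per 2000 pbw enamel:
  B2O3: 5.569% × 2000 = 111.4 pbw
  SiO2: 81.26% × 2000 = 1625 pbw
  MgO: 2.070% × 2000 = 41.40 pbw
  Al2O3: 11.10% × 2000 = 222.0 pbw
Oxide-by-oxide audit applying the batch weights above, versus the basis set out (oxide sums agree with the targets once rounding is allowed for):
  B2O3: 198.1·0.5623 = 111.4 pbw (target 111.4 pbw)
  SiO2: 1551·0.9949 + 130.2·0.6323 = 1625 pbw (target 1625 pbw)
  MgO: 130.2·0.3180 = 41.40 pbw (target 41.40 pbw)
  Al2O3: 1551·0.003000 + 331.6·0.6554 = 222.0 pbw (target 222.0 pbw)
Glass-mass closure: the batch minus its LOI: 2000 pbw (oxide target masses add up to 2000 pbw; against the stated basis, 2000 pbw — rounding explains the deltas).
Adding the batch up: Σ batch = 2211 pbw; the LOI term Σ batch·LOI equals 210.7 pbw; yield = glass ÷ total batch = 90.47%.

Batch per 2000 pbw enamel:
  Quartz sand: 1551 pbw
  Talc: 130.2 pbw
  Boric acid: 198.1 pbw
  Gibbsite: 331.6 pbw
Total batch = 2211 pbw; LOI loss = 210.7 pbw; yield = 90.47%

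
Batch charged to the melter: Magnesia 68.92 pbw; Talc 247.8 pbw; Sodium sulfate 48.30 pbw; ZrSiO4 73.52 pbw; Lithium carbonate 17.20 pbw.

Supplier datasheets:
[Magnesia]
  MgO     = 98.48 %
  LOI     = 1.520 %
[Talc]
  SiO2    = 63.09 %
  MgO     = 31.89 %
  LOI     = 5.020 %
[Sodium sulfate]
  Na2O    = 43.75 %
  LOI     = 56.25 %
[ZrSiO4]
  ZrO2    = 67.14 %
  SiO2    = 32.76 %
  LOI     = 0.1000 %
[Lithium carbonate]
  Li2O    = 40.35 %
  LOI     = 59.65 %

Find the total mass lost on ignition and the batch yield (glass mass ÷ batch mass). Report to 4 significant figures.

LOI loss = 50.99 pbw; glass = 404.8 pbw; yield = 88.81%

The working math holds full float precision in all steps — in-progress results are displayed rounded to 4 significant figures on the page; each reported value undergoes a single rounding; derived quantities (ignition loss, totals, the five compositions, yield, net glass mass) are recomputed at exact precision starting from the weights for 404.8 pbw of glass, as given in the question or the answer.
Loss on ignition, line by line:
  Magnesia: 68.92 × 0.01520 = 1.048 pbw
  Talc: 247.8 × 0.05020 = 12.44 pbw
  Sodium sulfate: 48.30 × 0.5625 = 27.17 pbw
  ZrSiO4: 73.52 × 0.001000 = 0.07352 pbw
  Lithium carbonate: 17.20 × 0.5965 = 10.26 pbw
Total LOI = 50.99 pbw
Glass = batch − LOI = 455.7 − 50.99 = 404.8 pbw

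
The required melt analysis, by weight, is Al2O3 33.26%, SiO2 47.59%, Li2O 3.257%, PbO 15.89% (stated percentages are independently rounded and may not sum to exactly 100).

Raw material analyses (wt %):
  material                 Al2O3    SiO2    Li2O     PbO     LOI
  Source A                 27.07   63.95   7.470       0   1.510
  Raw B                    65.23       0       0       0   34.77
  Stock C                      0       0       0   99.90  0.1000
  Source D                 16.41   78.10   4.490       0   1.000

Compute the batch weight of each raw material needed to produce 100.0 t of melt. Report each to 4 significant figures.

All internal work holds exact precision in all steps — in-progress results appear with 4-significant-digit rounding in the printout. Each reported value is rounded a single time — the derived quantities (four oxide percentages, yield, the totals, glass mass, LOI) are carried using the weight values at 100.0 t of glass in exact precision, as they appear in the problem or answer text.
Oxide-by-oxide targets in 100.0 t melt:
  Al2O3: 33.26% × 100.0 = 33.26 t
  SiO2: 47.59% × 100.0 = 47.59 t
  Li2O: 3.257% × 100.0 = 3.257 t
  PbO: 15.89% × 100.0 = 15.89 t
Per-oxide balance check using the reported weights, at the basis given (every target is met by its sum up to rounding of the answer):
  Al2O3: 13.73·0.2707 + 32.79·0.6523 + 49.69·0.1641 = 33.26 t (target 33.26 t)
  SiO2: 13.73·0.6395 + 49.69·0.7810 = 47.59 t (target 47.59 t)
  Li2O: 13.73·0.07470 + 49.69·0.04490 = 3.257 t (target 3.257 t)
  PbO: 15.91·0.9990 = 15.89 t (target 15.89 t)
Auditing the glass mass value: whole batch net of LOI = 100.0 t (the targets, summed, come to 100.0 t; against the stated basis, 100.0 t — differing by rounding only).
Batch grand total — Σ batch = 112.1 t; ignition loss, Σ(batch × LOI) = 12.12 t; yield = glass ÷ total batch = 89.19%.

Batch per 100.0 t melt:
  Source A: 13.73 t
  Raw B: 32.79 t
  Stock C: 15.91 t
  Source D: 49.69 t
Total batch = 112.1 t; LOI loss = 12.12 t; yield = 89.19%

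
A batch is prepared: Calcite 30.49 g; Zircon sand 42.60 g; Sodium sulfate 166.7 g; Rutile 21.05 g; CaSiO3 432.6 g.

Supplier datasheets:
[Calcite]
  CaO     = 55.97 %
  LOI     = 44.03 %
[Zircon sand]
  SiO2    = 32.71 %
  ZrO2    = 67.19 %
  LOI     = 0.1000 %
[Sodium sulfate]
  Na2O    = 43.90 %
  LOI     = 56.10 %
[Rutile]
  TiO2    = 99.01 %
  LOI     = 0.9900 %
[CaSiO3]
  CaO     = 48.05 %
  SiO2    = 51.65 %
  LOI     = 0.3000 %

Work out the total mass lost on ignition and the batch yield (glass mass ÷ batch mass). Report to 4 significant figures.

The whole derivation runs at exact precision through every step; mid-chain values are shown with 4-significant-digit rounding within the worked lines; every reported result takes exactly one rounding. All derived quantities (five oxide percentages, LOI, totals, net glass mass, the yield) are computed from the batch weights on 584.9 g of glass at exact precision as set out in the problem or the answer.
Ignition loss by material:
  Calcite: 30.49 × 0.4403 = 13.42 g
  Zircon sand: 42.60 × 0.001000 = 0.04260 g
  Sodium sulfate: 166.7 × 0.5610 = 93.52 g
  Rutile: 21.05 × 0.009900 = 0.2084 g
  CaSiO3: 432.6 × 0.003000 = 1.298 g
Total LOI = 108.5 g
Glass = batch − LOI = 693.4 − 108.5 = 584.9 g

LOI loss = 108.5 g; glass = 584.9 g; yield = 84.35%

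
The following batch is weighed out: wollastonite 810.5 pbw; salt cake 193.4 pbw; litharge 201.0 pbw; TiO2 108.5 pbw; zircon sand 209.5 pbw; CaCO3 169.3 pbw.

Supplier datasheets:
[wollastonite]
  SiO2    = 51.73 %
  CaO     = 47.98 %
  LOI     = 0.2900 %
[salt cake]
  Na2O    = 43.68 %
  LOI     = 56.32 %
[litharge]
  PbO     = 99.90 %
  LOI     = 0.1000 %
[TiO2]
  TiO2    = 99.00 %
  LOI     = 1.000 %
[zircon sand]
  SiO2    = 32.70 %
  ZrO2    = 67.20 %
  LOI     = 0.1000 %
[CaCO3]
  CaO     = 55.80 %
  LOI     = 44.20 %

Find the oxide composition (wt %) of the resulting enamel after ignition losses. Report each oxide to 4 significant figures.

All internal work maintains exact precision all the way through; values along the way are printed, with 4-significant-digit rounding, on the page. A single rounding finalizes every reported number. Derived quantities, including the yield, totals, the six compositions, LOI, net glass mass, are computed from the weighed amounts per 1505 pbw of glass in full float precision as given in the problem or answer text.
Oxide-by-oxide delivered mass:
  PbO: 201.0·0.9990 = 200.8 pbw
  SiO2: 810.5·0.5173 + 209.5·0.3270 = 487.8 pbw
  TiO2: 108.5·0.9900 = 107.4 pbw
  CaO: 810.5·0.4798 + 169.3·0.5580 = 483.3 pbw
  ZrO2: 209.5·0.6720 = 140.8 pbw
  Na2O: 193.4·0.4368 = 84.48 pbw
LOI: 810.5·0.002900 + 193.4·0.5632 + 201.0·0.001000 + 108.5·0.01000 + 209.5·0.001000 + 169.3·0.4420 = 187.6 pbw
Glass = total batch minus LOI = 1692 − 187.6 = 1505 pbw (matching Σ of the oxides)
percent by weight: oxide/glass ×100

Glass mass = 1505 pbw (batch 1692 − LOI 187.6).
Composition: PbO 13.35%, SiO2 32.42%, TiO2 7.139%, CaO 32.12%, ZrO2 9.357%, Na2O 5.615%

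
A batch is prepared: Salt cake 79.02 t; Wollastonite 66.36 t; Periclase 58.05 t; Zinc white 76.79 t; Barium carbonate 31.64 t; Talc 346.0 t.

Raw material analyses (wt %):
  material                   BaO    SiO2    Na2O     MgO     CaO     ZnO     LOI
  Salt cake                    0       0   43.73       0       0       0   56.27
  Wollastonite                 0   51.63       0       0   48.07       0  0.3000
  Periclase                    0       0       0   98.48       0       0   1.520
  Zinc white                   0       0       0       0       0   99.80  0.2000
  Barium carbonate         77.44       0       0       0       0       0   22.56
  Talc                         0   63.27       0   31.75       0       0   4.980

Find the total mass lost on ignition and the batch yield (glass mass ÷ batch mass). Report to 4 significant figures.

LOI loss = 70.07 t; glass = 587.8 t; yield = 89.35%

Values along the way are shown, rounded to four significant figures, when written out — all arithmetic holds full precision from start to finish — exactly one rounding goes into each reported result. All derived quantities are carried starting from the weights for 587.8 t of glass in full precision (LOI, yield, net glass mass, totals, the six compositions) as set out in the problem or the answer.
LOI of each material in turn:
  Salt cake: 79.02 × 0.5627 = 44.46 t
  Wollastonite: 66.36 × 0.003000 = 0.1991 t
  Periclase: 58.05 × 0.01520 = 0.8824 t
  Zinc white: 76.79 × 0.002000 = 0.1536 t
  Barium carbonate: 31.64 × 0.2256 = 7.138 t
  Talc: 346.0 × 0.04980 = 17.23 t
Total LOI = 70.07 t
Glass = batch − LOI = 657.9 − 70.07 = 587.8 t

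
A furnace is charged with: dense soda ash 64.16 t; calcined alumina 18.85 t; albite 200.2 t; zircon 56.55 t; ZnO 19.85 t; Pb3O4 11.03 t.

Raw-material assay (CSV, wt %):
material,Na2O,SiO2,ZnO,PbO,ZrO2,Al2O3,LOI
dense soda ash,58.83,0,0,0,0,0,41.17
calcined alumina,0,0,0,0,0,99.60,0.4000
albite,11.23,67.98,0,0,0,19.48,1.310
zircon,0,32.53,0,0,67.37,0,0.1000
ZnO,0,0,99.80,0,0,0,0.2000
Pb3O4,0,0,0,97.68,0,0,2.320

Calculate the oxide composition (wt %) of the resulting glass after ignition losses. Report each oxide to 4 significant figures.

Glass mass = 341.2 t (batch 370.6 − LOI 29.46).
Composition: Na2O 17.65%, SiO2 45.28%, ZnO 5.806%, PbO 3.158%, ZrO2 11.17%, Al2O3 16.93%

All internal work holds exact precision end to end. Working values appear (rounded to 4 significant figures) alongside each step; each reported result includes exactly one rounding — the derived quantities are computed in full float precision (yield, ignition loss, totals, net glass mass, six oxide percentages) from the weighed amounts per 341.2 t of glass as given in question or answer.
Oxide masses out of the charge:
  Na2O: 64.16·0.5883 + 200.2·0.1123 = 60.23 t
  SiO2: 200.2·0.6798 + 56.55·0.3253 = 154.5 t
  ZnO: 19.85·0.9980 = 19.81 t
  PbO: 11.03·0.9768 = 10.77 t
  ZrO2: 56.55·0.6737 = 38.10 t
  Al2O3: 18.85·0.9960 + 200.2·0.1948 = 57.77 t
LOI: 64.16·0.4117 + 18.85·0.004000 + 200.2·0.01310 + 56.55·0.001000 + 19.85·0.002000 + 11.03·0.02320 = 29.46 t
Net of LOI, the glass mass = 370.6 − 29.46 = 341.2 t (= Σ oxide masses)
wt % = oxide mass / glass mass × 100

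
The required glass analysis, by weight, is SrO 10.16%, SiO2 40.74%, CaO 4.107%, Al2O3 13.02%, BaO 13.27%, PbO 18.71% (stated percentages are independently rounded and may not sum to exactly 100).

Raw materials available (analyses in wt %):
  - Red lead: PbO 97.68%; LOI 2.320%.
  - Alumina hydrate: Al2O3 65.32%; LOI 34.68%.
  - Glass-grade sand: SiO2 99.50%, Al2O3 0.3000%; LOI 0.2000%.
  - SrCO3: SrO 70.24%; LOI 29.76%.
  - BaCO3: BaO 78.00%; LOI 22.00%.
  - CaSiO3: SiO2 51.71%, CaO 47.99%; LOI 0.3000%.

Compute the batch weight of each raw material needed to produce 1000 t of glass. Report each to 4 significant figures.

Batch per 1000 t glass:
  Red lead: 191.5 t
  Alumina hydrate: 197.7 t
  Glass-grade sand: 365.0 t
  SrCO3: 144.6 t
  BaCO3: 170.1 t
  CaSiO3: 85.58 t
Total batch = 1154 t; LOI loss = 154.4 t; yield = 86.62%

Every computation maintains exact precision at every stage; mid-chain values are displayed rounded to four significant digits in the working. Every reported figure is rounded exactly once — derived quantities are rebuilt from the weighed amounts per 1000 t of glass in full precision (glass mass, totals, ignition loss, six oxide percentages, the yield) as they appear in either problem or answer.
Per-oxide target masses for 1000 t glass:
  SrO: 10.16% × 1000 = 101.6 t
  SiO2: 40.74% × 1000 = 407.4 t
  CaO: 4.107% × 1000 = 41.07 t
  Al2O3: 13.02% × 1000 = 130.2 t
  BaO: 13.27% × 1000 = 132.7 t
  PbO: 18.71% × 1000 = 187.1 t
Balance tally, oxide-wise, on the weights just shown, against the basis in use (oxide sums agree with the targets exact up to rounding of places):
  SrO: 144.6·0.7024 = 101.6 t (target 101.6 t)
  SiO2: 365.0·0.9950 + 85.58·0.5171 = 407.4 t (target 407.4 t)
  CaO: 85.58·0.4799 = 41.07 t (target 41.07 t)
  Al2O3: 197.7·0.6532 + 365.0·0.003000 = 130.2 t (target 130.2 t)
  BaO: 170.1·0.7800 = 132.7 t (target 132.7 t)
  PbO: 191.5·0.9768 = 187.1 t (target 187.1 t)
Glass mass check: whole batch net of LOI = 1000 t (the Σ of target masses is 1000 t; stated basis 1000 t — rounding explains the deltas).
Total batch = Σ batch = 1154 t; ignition loss, Σ(batch × LOI) = 154.4 t; as yield: glass ÷ batch → 86.62%.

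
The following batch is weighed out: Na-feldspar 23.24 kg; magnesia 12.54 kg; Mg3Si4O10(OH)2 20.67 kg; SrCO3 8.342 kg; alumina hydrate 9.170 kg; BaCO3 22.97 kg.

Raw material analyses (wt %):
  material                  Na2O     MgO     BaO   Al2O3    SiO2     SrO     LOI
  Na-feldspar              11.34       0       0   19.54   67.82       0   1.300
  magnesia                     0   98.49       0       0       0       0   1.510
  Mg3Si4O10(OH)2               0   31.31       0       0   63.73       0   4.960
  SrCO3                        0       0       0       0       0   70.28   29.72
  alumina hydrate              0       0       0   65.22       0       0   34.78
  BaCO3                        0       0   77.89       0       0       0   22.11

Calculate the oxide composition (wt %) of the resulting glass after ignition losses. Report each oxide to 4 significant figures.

Glass mass = 84.67 kg (batch 96.93 − LOI 12.26).
Composition: Na2O 3.113%, MgO 22.23%, BaO 21.13%, Al2O3 12.43%, SiO2 34.17%, SrO 6.924%

The working math maintains full float precision end to end; the intermediate values appear, rounded to four significant digits, between the steps. Each reported number is rounded a single time — derived quantities (glass mass, LOI, yield, totals, six oxide percentages) are carried in full float precision starting from the weights at 84.67 kg of glass, as quoted within question or answer.
Mass of each oxide from the mix:
  Na2O: 23.24·0.1134 = 2.635 kg
  MgO: 12.54·0.9849 + 20.67·0.3131 = 18.82 kg
  BaO: 22.97·0.7789 = 17.89 kg
  Al2O3: 23.24·0.1954 + 9.170·0.6522 = 10.52 kg
  SiO2: 23.24·0.6782 + 20.67·0.6373 = 28.93 kg
  SrO: 8.342·0.7028 = 5.863 kg
LOI: 23.24·0.01300 + 12.54·0.01510 + 20.67·0.04960 + 8.342·0.2972 + 9.170·0.3478 + 22.97·0.2211 = 12.26 kg
batch − LOI leaves glass = 96.93 − 12.26 = 84.67 kg (matching Σ of the oxides)
each wt % is 100 × oxide ÷ glass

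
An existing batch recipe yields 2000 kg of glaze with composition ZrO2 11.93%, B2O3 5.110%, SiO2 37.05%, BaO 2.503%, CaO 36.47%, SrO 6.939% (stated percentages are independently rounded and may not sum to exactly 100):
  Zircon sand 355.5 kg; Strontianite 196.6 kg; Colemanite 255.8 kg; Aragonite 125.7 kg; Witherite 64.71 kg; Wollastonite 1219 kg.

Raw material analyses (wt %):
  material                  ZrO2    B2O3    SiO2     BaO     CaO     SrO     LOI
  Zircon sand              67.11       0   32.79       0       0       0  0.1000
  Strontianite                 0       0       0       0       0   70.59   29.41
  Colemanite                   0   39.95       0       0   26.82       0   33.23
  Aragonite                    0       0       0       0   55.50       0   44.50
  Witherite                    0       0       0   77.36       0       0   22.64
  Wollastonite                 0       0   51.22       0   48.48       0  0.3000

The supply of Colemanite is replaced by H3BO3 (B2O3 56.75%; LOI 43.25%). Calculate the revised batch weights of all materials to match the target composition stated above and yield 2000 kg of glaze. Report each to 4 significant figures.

Revised batch per 2000 kg glaze:
  Zircon sand: 355.5 kg
  Strontianite: 196.6 kg
  H3BO3: 180.1 kg
  Aragonite: 249.3 kg
  Witherite: 64.71 kg
  Wollastonite: 1219 kg
Total batch = 2265 kg; LOI loss = 265.3 kg

Working values are displayed rounded to four significant figures within the worked lines. All internal work keeps full precision throughout; each reported result takes just one rounding; the derived quantities are carried in full float precision (ignition loss, yield, net glass mass, six oxide percentages, totals) from the weighed amounts on 2000 kg of glass as they appear in the problem or the answer.
Target masses of each oxide per 2000 kg glaze:
  ZrO2: 11.93% × 2000 = 238.6 kg
  B2O3: 5.110% × 2000 = 102.2 kg
  SiO2: 37.05% × 2000 = 741.0 kg
  BaO: 2.503% × 2000 = 50.06 kg
  CaO: 36.47% × 2000 = 729.4 kg
  SrO: 6.939% × 2000 = 138.8 kg
A balance pass over the oxides, from the weights as reported, on the stated basis (target by target, the sums agree modulo rounding of the values):
  ZrO2: 355.5·0.6711 = 238.6 kg (target 238.6 kg)
  B2O3: 180.1·0.5675 = 102.2 kg (target 102.2 kg)
  SiO2: 355.5·0.3279 + 1219·0.5122 = 740.9 kg (target 741.0 kg)
  BaO: 64.71·0.7736 = 50.06 kg (target 50.06 kg)
  CaO: 249.3·0.5550 + 1219·0.4848 = 729.3 kg (target 729.4 kg)
  SrO: 196.6·0.7059 = 138.8 kg (target 138.8 kg)
Consistency of the glass mass: batch total minus LOI = 2000 kg (oxide target masses add up to 2000 kg; stated basis 2000 kg — rounding explains the deltas).
Adding the batch up: Σ batch = 2265 kg; the LOI term Σ batch·LOI equals 265.3 kg; as yield: glass ÷ batch → 88.29%.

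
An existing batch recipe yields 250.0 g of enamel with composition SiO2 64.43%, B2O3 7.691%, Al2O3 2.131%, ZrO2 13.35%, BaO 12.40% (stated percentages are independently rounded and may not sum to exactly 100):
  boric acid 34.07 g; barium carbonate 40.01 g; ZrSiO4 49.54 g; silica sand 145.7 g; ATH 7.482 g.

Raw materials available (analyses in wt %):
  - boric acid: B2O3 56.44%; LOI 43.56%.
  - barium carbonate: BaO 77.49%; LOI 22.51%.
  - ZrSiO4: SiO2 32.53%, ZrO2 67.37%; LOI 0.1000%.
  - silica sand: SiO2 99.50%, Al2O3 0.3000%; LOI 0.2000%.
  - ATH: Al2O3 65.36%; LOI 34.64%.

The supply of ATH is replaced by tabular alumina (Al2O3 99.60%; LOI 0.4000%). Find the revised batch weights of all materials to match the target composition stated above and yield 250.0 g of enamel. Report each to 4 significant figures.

Revised batch per 250.0 g enamel:
  boric acid: 34.07 g
  barium carbonate: 40.01 g
  ZrSiO4: 49.54 g
  silica sand: 145.7 g
  tabular alumina: 4.910 g
Total batch = 274.2 g; LOI loss = 24.21 g

Mid-chain values are displayed rounded to four significant figures as written — the whole derivation holds full float precision at every stage. Each reported value undergoes a single rounding. Derived quantities (the yield, glass mass, totals, the five compositions, ignition loss) are computed at exact precision from the batch weights for 250.0 g of glass exactly as printed in the problem or answer text.
Target oxide masses per 250.0 g enamel:
  SiO2: 64.43% × 250.0 = 161.1 g
  B2O3: 7.691% × 250.0 = 19.23 g
  Al2O3: 2.131% × 250.0 = 5.328 g
  ZrO2: 13.35% × 250.0 = 33.38 g
  BaO: 12.40% × 250.0 = 31.00 g
Sums-versus-targets review applying the batch weights above, at the basis given (each sum matches its target mass exact up to rounding of places):
  SiO2: 49.54·0.3253 + 145.7·0.9950 = 161.1 g (target 161.1 g)
  B2O3: 34.07·0.5644 = 19.23 g (target 19.23 g)
  Al2O3: 145.7·0.003000 + 4.910·0.9960 = 5.327 g (target 5.328 g)
  ZrO2: 49.54·0.6737 = 33.38 g (target 33.38 g)
  BaO: 40.01·0.7749 = 31.00 g (target 31.00 g)
Consistency of the glass mass: total charge less LOI = 250.0 g (oxide target masses add up to 250.0 g; with the basis standing at 250.0 g — gaps are rounding artifacts).
Adding the batch up: Σ batch = 274.2 g; Σ batch·LOI gives LOI loss = 24.21 g; the yield ratio, glass ÷ batch: 91.17%.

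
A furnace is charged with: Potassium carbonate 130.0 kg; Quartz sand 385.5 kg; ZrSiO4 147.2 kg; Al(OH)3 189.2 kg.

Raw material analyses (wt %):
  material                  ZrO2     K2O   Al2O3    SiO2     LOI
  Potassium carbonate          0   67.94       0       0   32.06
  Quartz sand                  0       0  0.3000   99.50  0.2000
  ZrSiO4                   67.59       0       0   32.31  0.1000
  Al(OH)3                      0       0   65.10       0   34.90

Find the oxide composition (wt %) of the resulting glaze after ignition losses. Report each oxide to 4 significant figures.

Values along the way are shown, rounded to four significant figures, between the steps. Every computation carries full precision throughout — exactly one rounding goes into every reported number — the derived quantities are computed at full float precision (ignition loss, the four compositions, yield, totals, net glass mass) starting from the weights on 743.3 kg of glass, as written in the problem or the answer.
What the batch supplies per oxide:
  ZrO2: 147.2·0.6759 = 99.49 kg
  K2O: 130.0·0.6794 = 88.32 kg
  Al2O3: 385.5·0.003000 + 189.2·0.6510 = 124.3 kg
  SiO2: 385.5·0.9950 + 147.2·0.3231 = 431.1 kg
LOI: 130.0·0.3206 + 385.5·0.002000 + 147.2·0.001000 + 189.2·0.3490 = 108.6 kg
Glass mass = batch − LOI = 851.9 − 108.6 = 743.3 kg (consistent with Σ oxide mass)
wt % = 100 × oxide mass / glass mass

Glass mass = 743.3 kg (batch 851.9 − LOI 108.6).
Composition: ZrO2 13.39%, K2O 11.88%, Al2O3 16.73%, SiO2 58.00%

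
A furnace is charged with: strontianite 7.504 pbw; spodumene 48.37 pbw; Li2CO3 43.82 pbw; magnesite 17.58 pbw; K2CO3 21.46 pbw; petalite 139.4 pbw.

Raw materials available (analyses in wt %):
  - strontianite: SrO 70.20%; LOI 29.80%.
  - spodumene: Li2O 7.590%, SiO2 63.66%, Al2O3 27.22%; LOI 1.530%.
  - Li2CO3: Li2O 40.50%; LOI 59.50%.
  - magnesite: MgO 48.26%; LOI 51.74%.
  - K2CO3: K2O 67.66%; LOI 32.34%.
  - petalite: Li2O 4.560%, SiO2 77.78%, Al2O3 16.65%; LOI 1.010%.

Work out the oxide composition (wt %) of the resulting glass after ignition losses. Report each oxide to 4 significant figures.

The working math maintains full precision through the solve. The intermediate values are displayed rounded off to 4 significant figures as written; each reported value is rounded once only; derived quantities are carried at exact precision (the six compositions, ignition loss, totals, net glass mass, yield) using the weight values per 231.6 pbw of glass exactly as printed in problem or answer.
Delivered oxide masses:
  Li2O: 48.37·0.07590 + 43.82·0.4050 + 139.4·0.04560 = 27.78 pbw
  K2O: 21.46·0.6766 = 14.52 pbw
  SiO2: 48.37·0.6366 + 139.4·0.7778 = 139.2 pbw
  SrO: 7.504·0.7020 = 5.268 pbw
  MgO: 17.58·0.4826 = 8.484 pbw
  Al2O3: 48.37·0.2722 + 139.4·0.1665 = 36.38 pbw
LOI: 7.504·0.2980 + 48.37·0.01530 + 43.82·0.5950 + 17.58·0.5174 + 21.46·0.3234 + 139.4·0.01010 = 46.49 pbw
Glass = total batch minus LOI = 278.1 − 46.49 = 231.6 pbw (the oxide masses sum to this)
oxide / glass × 100 gives the wt %

Glass mass = 231.6 pbw (batch 278.1 − LOI 46.49).
Composition: Li2O 11.99%, K2O 6.268%, SiO2 60.10%, SrO 2.274%, MgO 3.663%, Al2O3 15.70%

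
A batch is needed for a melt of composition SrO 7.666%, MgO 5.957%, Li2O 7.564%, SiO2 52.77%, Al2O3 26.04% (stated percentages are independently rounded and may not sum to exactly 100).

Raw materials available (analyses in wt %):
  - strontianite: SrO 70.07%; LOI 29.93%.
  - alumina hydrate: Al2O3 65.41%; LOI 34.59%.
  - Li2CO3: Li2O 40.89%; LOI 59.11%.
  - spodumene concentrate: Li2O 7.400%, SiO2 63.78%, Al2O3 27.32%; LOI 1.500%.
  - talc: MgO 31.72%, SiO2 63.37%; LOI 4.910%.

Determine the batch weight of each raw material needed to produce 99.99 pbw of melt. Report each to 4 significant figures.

Batch per 99.99 pbw melt:
  strontianite: 10.94 pbw
  alumina hydrate: 13.05 pbw
  Li2CO3: 6.901 pbw
  spodumene concentrate: 64.07 pbw
  talc: 18.78 pbw
Total batch = 113.7 pbw; LOI loss = 13.75 pbw; yield = 87.91%

Working values appear (rounded to 4 significant figures) within the worked lines — every computation carries full float precision at every stage; each reported number receives exactly one rounding. All derived quantities are re-derived in full float precision (the yield, ignition loss, the totals, five oxide percentages, glass mass) starting from the weights for 99.99 pbw of glass, as set out in question or answer.
Oxide mass targets, per 99.99 pbw melt:
  SrO: 7.666% × 99.99 = 7.665 pbw
  MgO: 5.957% × 99.99 = 5.956 pbw
  Li2O: 7.564% × 99.99 = 7.563 pbw
  SiO2: 52.77% × 99.99 = 52.76 pbw
  Al2O3: 26.04% × 99.99 = 26.04 pbw
Oxide-by-oxide audit from the weights as reported, relative to the basis at hand (each sum matches its target mass inside rounding margins):
  SrO: 10.94·0.7007 = 7.666 pbw (target 7.665 pbw)
  MgO: 18.78·0.3172 = 5.957 pbw (target 5.956 pbw)
  Li2O: 6.901·0.4089 + 64.07·0.07400 = 7.563 pbw (target 7.563 pbw)
  SiO2: 64.07·0.6378 + 18.78·0.6337 = 52.76 pbw (target 52.76 pbw)
  Al2O3: 13.05·0.6541 + 64.07·0.2732 = 26.04 pbw (target 26.04 pbw)
Mass balance on the glass: total batch − LOI = 99.99 pbw (summing oxide targets gives 99.99 pbw; the stated basis being 99.99 pbw — rounding explains the deltas).
Adding the batch up: Σ batch = 113.7 pbw; LOI removed, Σ of batch·LOI: 13.75 pbw; yield = glass ÷ total batch = 87.91%.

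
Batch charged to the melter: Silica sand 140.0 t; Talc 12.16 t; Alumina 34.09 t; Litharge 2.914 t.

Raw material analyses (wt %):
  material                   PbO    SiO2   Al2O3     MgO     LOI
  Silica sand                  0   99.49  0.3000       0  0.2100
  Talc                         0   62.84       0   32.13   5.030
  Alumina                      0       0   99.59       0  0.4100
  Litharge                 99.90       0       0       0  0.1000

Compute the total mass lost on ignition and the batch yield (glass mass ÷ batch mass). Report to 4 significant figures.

LOI loss = 1.048 t; glass = 188.1 t; yield = 99.45%

Every computation maintains full float precision in every operation — mid-chain values are shown (rounded to 4 significant figures) as written — each reported value is rounded a single time — derived quantities, including totals, ignition loss, glass mass, yield, four oxide percentages, are computed from the weighed amounts per 188.1 t of glass in full precision as given in the problem or the answer.
Per-material ignition loss:
  Silica sand: 140.0 × 0.002100 = 0.2940 t
  Talc: 12.16 × 0.05030 = 0.6116 t
  Alumina: 34.09 × 0.004100 = 0.1398 t
  Litharge: 2.914 × 0.001000 = 0.002914 t
Total LOI = 1.048 t
Glass = batch − LOI = 189.2 − 1.048 = 188.1 t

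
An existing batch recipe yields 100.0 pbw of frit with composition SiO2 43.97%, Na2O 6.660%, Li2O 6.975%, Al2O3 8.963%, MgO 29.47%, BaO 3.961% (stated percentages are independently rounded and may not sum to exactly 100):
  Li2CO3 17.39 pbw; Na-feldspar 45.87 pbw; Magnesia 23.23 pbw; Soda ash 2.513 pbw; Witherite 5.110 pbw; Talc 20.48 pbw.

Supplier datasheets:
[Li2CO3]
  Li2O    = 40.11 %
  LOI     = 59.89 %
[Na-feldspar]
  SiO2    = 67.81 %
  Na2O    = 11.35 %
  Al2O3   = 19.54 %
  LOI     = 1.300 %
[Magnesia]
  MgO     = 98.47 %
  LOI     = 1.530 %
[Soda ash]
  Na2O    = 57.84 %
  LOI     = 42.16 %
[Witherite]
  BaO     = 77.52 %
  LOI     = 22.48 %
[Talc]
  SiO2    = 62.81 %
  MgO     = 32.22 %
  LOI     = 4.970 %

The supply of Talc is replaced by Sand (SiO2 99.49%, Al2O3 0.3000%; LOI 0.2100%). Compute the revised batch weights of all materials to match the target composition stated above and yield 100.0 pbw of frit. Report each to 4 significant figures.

Revised batch per 100.0 pbw frit:
  Li2CO3: 17.39 pbw
  Na-feldspar: 45.67 pbw
  Magnesia: 29.93 pbw
  Soda ash: 2.553 pbw
  Witherite: 5.110 pbw
  Sand: 13.07 pbw
Total batch = 113.7 pbw; LOI loss = 13.72 pbw

Working values are shown (rounded to 4 significant figures) as written. The working math holds full precision through the solve. Every reported value is rounded just once. All derived quantities, including ignition loss, yield, totals, the six compositions, net glass mass, are rebuilt starting from the weights for 100.0 pbw of glass at full precision as they appear in the problem or answer text.
Target oxide masses per 100.0 pbw frit:
  SiO2: 43.97% × 100.0 = 43.97 pbw
  Na2O: 6.660% × 100.0 = 6.660 pbw
  Li2O: 6.975% × 100.0 = 6.975 pbw
  Al2O3: 8.963% × 100.0 = 8.963 pbw
  MgO: 29.47% × 100.0 = 29.47 pbw
  BaO: 3.961% × 100.0 = 3.961 pbw
Sums-versus-targets review using the reported weights, against the basis in use (oxide sums agree with the targets once rounding is allowed for):
  SiO2: 45.67·0.6781 + 13.07·0.9949 = 43.97 pbw (target 43.97 pbw)
  Na2O: 45.67·0.1135 + 2.553·0.5784 = 6.660 pbw (target 6.660 pbw)
  Li2O: 17.39·0.4011 = 6.975 pbw (target 6.975 pbw)
  Al2O3: 45.67·0.1954 + 13.07·0.003000 = 8.963 pbw (target 8.963 pbw)
  MgO: 29.93·0.9847 = 29.47 pbw (target 29.47 pbw)
  BaO: 5.110·0.7752 = 3.961 pbw (target 3.961 pbw)
The glass-mass cross-check: batch Σ − ignition loss = 100.0 pbw (summing oxide targets gives 100.0 pbw; versus the stated basis of 100.0 pbw — rounding explains the deltas).
Whole-batch sum: Σ batch = 113.7 pbw; the LOI term Σ batch·LOI equals 13.72 pbw; glass ÷ batch gives a yield of 87.94%.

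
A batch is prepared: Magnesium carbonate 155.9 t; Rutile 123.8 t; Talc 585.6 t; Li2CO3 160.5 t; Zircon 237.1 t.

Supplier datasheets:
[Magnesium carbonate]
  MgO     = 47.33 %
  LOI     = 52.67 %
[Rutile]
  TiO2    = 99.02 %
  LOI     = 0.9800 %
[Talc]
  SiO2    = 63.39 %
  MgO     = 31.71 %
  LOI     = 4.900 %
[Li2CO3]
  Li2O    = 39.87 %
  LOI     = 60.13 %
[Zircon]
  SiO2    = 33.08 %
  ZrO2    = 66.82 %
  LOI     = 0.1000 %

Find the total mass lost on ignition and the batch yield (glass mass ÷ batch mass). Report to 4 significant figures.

LOI loss = 208.8 t; glass = 1054 t; yield = 83.47%

Full precision is maintained all the way through; values along the way are printed (rounded to 4 significant digits) within the worked lines; every reported result carries a single rounding — the derived quantities (yield, LOI, five oxide percentages, glass mass, totals) are carried using the weight values per 1054 t of glass in exact precision as written in the problem or the answer.
LOI of each material in turn:
  Magnesium carbonate: 155.9 × 0.5267 = 82.11 t
  Rutile: 123.8 × 0.009800 = 1.213 t
  Talc: 585.6 × 0.04900 = 28.69 t
  Li2CO3: 160.5 × 0.6013 = 96.51 t
  Zircon: 237.1 × 0.001000 = 0.2371 t
Total LOI = 208.8 t
Glass = batch − LOI = 1263 − 208.8 = 1054 t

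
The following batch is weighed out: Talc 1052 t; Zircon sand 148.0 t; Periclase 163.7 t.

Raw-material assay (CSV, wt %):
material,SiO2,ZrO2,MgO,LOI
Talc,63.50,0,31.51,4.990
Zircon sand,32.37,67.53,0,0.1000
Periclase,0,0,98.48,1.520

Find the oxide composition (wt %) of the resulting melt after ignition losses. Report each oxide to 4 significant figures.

Glass mass = 1309 t (batch 1364 − LOI 55.13).
Composition: SiO2 54.71%, ZrO2 7.638%, MgO 37.65%

Each numeric step carries full float precision in every operation. Mid-chain values are displayed rounded off to 4 significant figures in the printout; every reported value undergoes a single rounding. All derived quantities are computed in full precision (glass mass, the totals, yield, ignition loss, three oxide percentages) starting from the weights for 1309 t of glass, as given in question or answer.
What the batch supplies per oxide:
  SiO2: 1052·0.6350 + 148.0·0.3237 = 715.9 t
  ZrO2: 148.0·0.6753 = 99.94 t
  MgO: 1052·0.3151 + 163.7·0.9848 = 492.7 t
LOI: 1052·0.04990 + 148.0·0.001000 + 163.7·0.01520 = 55.13 t
Glass mass = batch − LOI = 1364 − 55.13 = 1309 t (consistent with Σ oxide mass)
each wt % is 100 × oxide ÷ glass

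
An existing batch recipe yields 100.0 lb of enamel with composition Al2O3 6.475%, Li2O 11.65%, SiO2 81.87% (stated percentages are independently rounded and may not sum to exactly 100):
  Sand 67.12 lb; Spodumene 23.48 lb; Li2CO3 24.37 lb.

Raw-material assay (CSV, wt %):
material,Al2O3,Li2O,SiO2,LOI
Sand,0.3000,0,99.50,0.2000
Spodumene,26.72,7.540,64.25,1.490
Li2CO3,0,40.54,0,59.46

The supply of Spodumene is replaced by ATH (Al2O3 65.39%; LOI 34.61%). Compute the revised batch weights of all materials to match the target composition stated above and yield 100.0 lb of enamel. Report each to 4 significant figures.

Full float precision is carried through every step. Working values are displayed (rounded to 4 significant figures) when written out; each reported result takes a single rounding; all derived quantities (ignition loss, the totals, three oxide percentages, the yield, net glass mass) are re-derived using the weight values per 100.0 lb of glass at full precision, exactly as printed in problem or answer.
The oxide mass targets at 100.0 lb enamel:
  Al2O3: 6.475% × 100.0 = 6.475 lb
  Li2O: 11.65% × 100.0 = 11.65 lb
  SiO2: 81.87% × 100.0 = 81.87 lb
Mass-balance tally per oxide per the reported batch figures, relative to the basis at hand (every target is met by its sum up to rounding of the answer):
  Al2O3: 82.28·0.003000 + 9.525·0.6539 = 6.475 lb (target 6.475 lb)
  Li2O: 28.74·0.4054 = 11.65 lb (target 11.65 lb)
  SiO2: 82.28·0.9950 = 81.87 lb (target 81.87 lb)
Glass mass check: batch Σ − ignition loss = 100.0 lb (per-oxide target masses sum to 100.0 lb; the stated basis being 100.0 lb — rounding explains the deltas).
Total batch = Σ batch = 120.5 lb; LOI removed, Σ of batch·LOI: 20.55 lb; the yield ratio, glass ÷ batch: 82.95%.

Revised batch per 100.0 lb enamel:
  Sand: 82.28 lb
  ATH: 9.525 lb
  Li2CO3: 28.74 lb
Total batch = 120.5 lb; LOI loss = 20.55 lb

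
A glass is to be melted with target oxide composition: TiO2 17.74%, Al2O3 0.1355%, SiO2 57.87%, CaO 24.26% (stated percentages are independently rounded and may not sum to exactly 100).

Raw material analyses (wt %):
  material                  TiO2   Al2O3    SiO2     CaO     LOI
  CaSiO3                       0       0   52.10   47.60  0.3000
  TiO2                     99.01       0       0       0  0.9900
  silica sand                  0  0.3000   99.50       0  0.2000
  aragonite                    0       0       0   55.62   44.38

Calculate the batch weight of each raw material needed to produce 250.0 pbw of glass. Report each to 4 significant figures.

In-progress results are printed, rounded to four significant figures, between the steps. The working math maintains full precision from start to finish. Every reported value includes exactly one rounding — derived quantities are recomputed in full float precision (yield, the totals, LOI, four oxide percentages, net glass mass) using the weight values per 250.0 pbw of glass as set out in either problem or answer.
Oxide mass targets, per 250.0 pbw glass:
  TiO2: 17.74% × 250.0 = 44.35 pbw
  Al2O3: 0.1355% × 250.0 = 0.3388 pbw
  SiO2: 57.87% × 250.0 = 144.7 pbw
  CaO: 24.26% × 250.0 = 60.65 pbw
Sums-versus-targets review from the weights as reported, on the stated basis (sum by sum, the targets are met modulo rounding of the values):
  TiO2: 44.79·0.9901 = 44.35 pbw (target 44.35 pbw)
  Al2O3: 112.9·0.003000 = 0.3387 pbw (target 0.3388 pbw)
  SiO2: 62.04·0.5210 + 112.9·0.9950 = 144.7 pbw (target 144.7 pbw)
  CaO: 62.04·0.4760 + 55.95·0.5562 = 60.65 pbw (target 60.65 pbw)
Glass-mass closure: total batch − LOI = 250.0 pbw (the Σ of target masses is 250.0 pbw; stated basis 250.0 pbw — rounding explains the deltas).
Adding the batch up: Σ batch = 275.7 pbw; Σ batch·LOI gives LOI loss = 25.69 pbw; yield: glass divided by total = 90.68%.

Batch per 250.0 pbw glass:
  CaSiO3: 62.04 pbw
  TiO2: 44.79 pbw
  silica sand: 112.9 pbw
  aragonite: 55.95 pbw
Total batch = 275.7 pbw; LOI loss = 25.69 pbw; yield = 90.68%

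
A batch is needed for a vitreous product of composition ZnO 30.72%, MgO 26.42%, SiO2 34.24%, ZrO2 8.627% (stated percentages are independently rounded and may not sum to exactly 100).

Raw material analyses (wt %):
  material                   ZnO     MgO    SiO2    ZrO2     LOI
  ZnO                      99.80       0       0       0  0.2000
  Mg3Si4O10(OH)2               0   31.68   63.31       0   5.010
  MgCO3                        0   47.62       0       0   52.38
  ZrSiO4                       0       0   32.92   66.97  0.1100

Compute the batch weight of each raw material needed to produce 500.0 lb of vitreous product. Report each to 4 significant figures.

The whole derivation maintains exact precision at every stage — the intermediate values appear, rounded to four significant digits, at each printed step; exactly one rounding goes into every reported value — all derived quantities are recomputed from the weighed amounts for 500.0 lb of glass at exact precision (four oxide percentages, glass mass, yield, LOI, totals) as they appear in either problem or answer.
Oxide mass targets, per 500.0 lb vitreous product:
  ZnO: 30.72% × 500.0 = 153.6 lb
  MgO: 26.42% × 500.0 = 132.1 lb
  SiO2: 34.24% × 500.0 = 171.2 lb
  ZrO2: 8.627% × 500.0 = 43.14 lb
Mass-balance tally per oxide with the batch weights as given, at the basis given (sums match the target masses up to rounding of the answer):
  ZnO: 153.9·0.9980 = 153.6 lb (target 153.6 lb)
  MgO: 236.9·0.3168 + 119.8·0.4762 = 132.1 lb (target 132.1 lb)
  SiO2: 236.9·0.6331 + 64.41·0.3292 = 171.2 lb (target 171.2 lb)
  ZrO2: 64.41·0.6697 = 43.14 lb (target 43.14 lb)
Consistency of the glass mass: batch Σ − ignition loss = 500.0 lb (targets for the oxides total 500.0 lb; the stated basis being 500.0 lb — a pure rounding effect).
Summing the batch: Σ batch = 575.0 lb; the LOI term Σ batch·LOI equals 75.00 lb; yield, glass over the total, = 86.96%.

Batch per 500.0 lb vitreous product:
  ZnO: 153.9 lb
  Mg3Si4O10(OH)2: 236.9 lb
  MgCO3: 119.8 lb
  ZrSiO4: 64.41 lb
Total batch = 575.0 lb; LOI loss = 75.00 lb; yield = 86.96%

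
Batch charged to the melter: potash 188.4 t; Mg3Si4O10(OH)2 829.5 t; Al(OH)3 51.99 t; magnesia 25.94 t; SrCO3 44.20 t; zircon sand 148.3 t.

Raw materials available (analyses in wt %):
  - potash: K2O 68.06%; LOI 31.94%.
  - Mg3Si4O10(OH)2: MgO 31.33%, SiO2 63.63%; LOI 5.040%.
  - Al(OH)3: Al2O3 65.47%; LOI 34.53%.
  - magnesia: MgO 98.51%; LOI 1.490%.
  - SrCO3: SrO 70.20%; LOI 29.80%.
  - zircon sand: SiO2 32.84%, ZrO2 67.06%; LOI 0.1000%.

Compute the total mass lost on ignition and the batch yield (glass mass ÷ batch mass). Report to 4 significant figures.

LOI loss = 133.6 t; glass = 1155 t; yield = 89.63%

All internal work carries exact precision through every step. Intermediates are printed, with 4-significant-digit rounding, within the worked lines — each reported result is rounded once only; derived quantities are carried starting from the weights per 1155 t of glass at exact precision (totals, six oxide percentages, yield, ignition loss, glass mass), as set out in question or answer.
Per-material ignition loss:
  potash: 188.4 × 0.3194 = 60.17 t
  Mg3Si4O10(OH)2: 829.5 × 0.05040 = 41.81 t
  Al(OH)3: 51.99 × 0.3453 = 17.95 t
  magnesia: 25.94 × 0.01490 = 0.3865 t
  SrCO3: 44.20 × 0.2980 = 13.17 t
  zircon sand: 148.3 × 0.001000 = 0.1483 t
Total LOI = 133.6 t
Glass = batch − LOI = 1288 − 133.6 = 1155 t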